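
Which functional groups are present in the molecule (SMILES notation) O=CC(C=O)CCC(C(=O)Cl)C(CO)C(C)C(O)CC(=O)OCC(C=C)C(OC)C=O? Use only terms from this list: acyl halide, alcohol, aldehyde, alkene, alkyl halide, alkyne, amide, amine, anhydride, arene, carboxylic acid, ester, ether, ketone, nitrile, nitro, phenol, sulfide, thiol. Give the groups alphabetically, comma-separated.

acyl halide, alcohol, aldehyde, alkene, ester, ether

Taking each segment in turn:
  OHC: terminal –CHO: carbonyl C bonded to H and C → aldehyde.
  CH(CHO): pendant –CHO: carbonyl C bonded to C and H → aldehyde.
  CH(COCl): pendant –C(=O)X: carbonyl C bonded to C and halogen → acyl halide.
  CH(CH2OH): pendant –CH2OH on an sp³ backbone C → alcohol.
  CH(OH): –OH on an sp³ carbon → alcohol (secondary).
  CH2COOCH2: –C(=O)–O–C with C on the carbonyl side → ester.
  CH(CH=CH2): pendant –CH=CH2: C=C double bond → alkene.
  CH(OCH3): pendant –OCH3: C–O–C with sp³ C, no adjacent C=O → ether.
  CHO: terminal –CHO: carbonyl C bonded to H and C → aldehyde.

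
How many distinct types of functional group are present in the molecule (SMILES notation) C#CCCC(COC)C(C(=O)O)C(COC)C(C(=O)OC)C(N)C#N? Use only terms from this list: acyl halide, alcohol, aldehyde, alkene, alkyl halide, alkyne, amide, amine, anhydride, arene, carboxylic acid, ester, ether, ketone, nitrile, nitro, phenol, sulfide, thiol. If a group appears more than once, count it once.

6

C≡C triple bond → alkyne.
pendant –CH2OCH3: C–O–C linkage → ether.
pendant –COOH: carbonyl C bonded to C and –OH → carboxylic acid.
pendant –CH2OCH3: C–O–C linkage → ether.
pendant –COOCH3: carbonyl C bonded to C and –OCH3 → ester.
–NH2 on an sp³ carbon with no adjacent C=O → amine.
–C≡N: carbon triple-bonded to nitrogen → nitrile.
Distinct types present: alkyne, amine, carboxylic acid, ester, ether, nitrile.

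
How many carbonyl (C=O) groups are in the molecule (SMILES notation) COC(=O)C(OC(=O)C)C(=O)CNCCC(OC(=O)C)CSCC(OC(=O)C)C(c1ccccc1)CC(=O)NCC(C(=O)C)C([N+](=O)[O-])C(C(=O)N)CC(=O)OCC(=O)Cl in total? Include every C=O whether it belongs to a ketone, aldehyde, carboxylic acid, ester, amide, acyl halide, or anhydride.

CH3OOC: ester, 1 C=O (running total 1).
CH(OCOCH3): ester, 1 C=O (running total 2).
CO: ketone, 1 C=O (running total 3).
CH(OCOCH3): ester, 1 C=O (running total 4).
CH(OCOCH3): ester, 1 C=O (running total 5).
CH2CONHCH2: amide, 1 C=O (running total 6).
CH(COCH3): ketone, 1 C=O (running total 7).
CH(CONH2): amide, 1 C=O (running total 8).
CH2COOCH2: ester, 1 C=O (running total 9).
COCl: acyl halide, 1 C=O (running total 10).

10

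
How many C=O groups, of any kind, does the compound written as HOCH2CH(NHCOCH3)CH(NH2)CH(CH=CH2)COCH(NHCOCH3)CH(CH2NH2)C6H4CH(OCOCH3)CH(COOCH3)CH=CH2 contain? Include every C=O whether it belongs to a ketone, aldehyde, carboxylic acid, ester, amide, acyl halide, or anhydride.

CH(NHCOCH3): amide, 1 C=O (running total 1).
CO: ketone, 1 C=O (running total 2).
CH(NHCOCH3): amide, 1 C=O (running total 3).
CH(OCOCH3): ester, 1 C=O (running total 4).
CH(COOCH3): ester, 1 C=O (running total 5).

5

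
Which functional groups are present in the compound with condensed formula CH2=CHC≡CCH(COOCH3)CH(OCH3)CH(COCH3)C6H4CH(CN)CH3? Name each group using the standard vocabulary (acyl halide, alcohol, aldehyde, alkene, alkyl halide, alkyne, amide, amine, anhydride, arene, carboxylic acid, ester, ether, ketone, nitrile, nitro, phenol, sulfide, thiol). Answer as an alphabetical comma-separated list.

Taking each segment in turn:
  CH2=CH: C=C double bond → alkene.
  C≡C: C≡C triple bond → alkyne.
  CH(COOCH3): pendant –COOCH3: carbonyl C bonded to C and –OCH3 → ester.
  CH(OCH3): pendant –OCH3: C–O–C with sp³ C, no adjacent C=O → ether.
  CH(COCH3): pendant –COCH3: carbonyl C bonded to two carbons → ketone.
  C6H4: para-disubstituted benzene ring → arene.
  CH(CN): pendant –C≡N: nitrile.

alkene, alkyne, arene, ester, ether, ketone, nitrile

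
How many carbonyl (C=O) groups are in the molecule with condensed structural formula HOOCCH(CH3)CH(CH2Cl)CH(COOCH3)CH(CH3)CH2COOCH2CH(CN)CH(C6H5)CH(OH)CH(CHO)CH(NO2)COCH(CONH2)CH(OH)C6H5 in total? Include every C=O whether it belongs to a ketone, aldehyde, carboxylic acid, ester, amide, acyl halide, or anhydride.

6

HOOC: carboxylic acid, 1 C=O (running total 1).
CH(COOCH3): ester, 1 C=O (running total 2).
CH2COOCH2: ester, 1 C=O (running total 3).
CH(CHO): aldehyde, 1 C=O (running total 4).
CO: ketone, 1 C=O (running total 5).
CH(CONH2): amide, 1 C=O (running total 6).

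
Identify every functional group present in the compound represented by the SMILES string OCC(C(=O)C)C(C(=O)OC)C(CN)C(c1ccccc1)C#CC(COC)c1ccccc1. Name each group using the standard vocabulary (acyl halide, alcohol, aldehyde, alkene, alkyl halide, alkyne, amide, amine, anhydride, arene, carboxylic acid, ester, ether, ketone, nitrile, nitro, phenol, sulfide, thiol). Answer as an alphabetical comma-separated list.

HO– on an sp³ carbon → alcohol.
pendant –COCH3: carbonyl C bonded to two carbons → ketone.
pendant –COOCH3: carbonyl C bonded to C and –OCH3 → ester.
pendant –CH2NH2: N on sp³ C, no adjacent C=O → amine.
pendant –C6H5: benzene ring → arene.
C≡C triple bond → alkyne.
pendant –CH2OCH3: C–O–C linkage → ether.
–C6H5 phenyl ring → arene.

alcohol, alkyne, amine, arene, ester, ether, ketone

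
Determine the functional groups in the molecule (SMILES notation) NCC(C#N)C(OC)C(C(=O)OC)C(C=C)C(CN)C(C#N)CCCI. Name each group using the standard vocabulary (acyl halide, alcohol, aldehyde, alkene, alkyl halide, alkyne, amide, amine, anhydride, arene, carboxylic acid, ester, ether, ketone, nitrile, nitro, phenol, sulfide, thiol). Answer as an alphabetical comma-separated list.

–NH2 on an sp³ carbon with no adjacent C=O → amine.
pendant –C≡N: nitrile.
pendant –OCH3: C–O–C with sp³ C, no adjacent C=O → ether.
pendant –COOCH3: carbonyl C bonded to C and –OCH3 → ester.
pendant –CH=CH2: C=C double bond → alkene.
pendant –CH2NH2: N on sp³ C, no adjacent C=O → amine.
pendant –C≡N: nitrile.
halogen on an sp³ carbon → alkyl halide.

alkene, alkyl halide, amine, ester, ether, nitrile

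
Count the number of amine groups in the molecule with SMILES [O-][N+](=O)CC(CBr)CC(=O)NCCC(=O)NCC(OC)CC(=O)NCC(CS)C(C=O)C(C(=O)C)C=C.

Working along the chain:
  O2NCH2: –NO2 on carbon → nitro group.
  CH(CH2Br): pendant –CH2X: halogen on sp³ carbon → alkyl halide.
  CH2CONHCH2: –C(=O)–N– linkage → amide (the N is not an amine).
  CH2CONHCH2: –C(=O)–N– linkage → amide (the N is not an amine).
  CH(OCH3): pendant –OCH3: C–O–C with sp³ C, no adjacent C=O → ether.
  CH2CONHCH2: –C(=O)–N– linkage → amide (the N is not an amine).
  CH(CH2SH): pendant –CH2SH → thiol.
  CH(CHO): pendant –CHO: carbonyl C bonded to C and H → aldehyde.
  CH(COCH3): pendant –COCH3: carbonyl C bonded to two carbons → ketone.
  CH=CH2: C=C double bond → alkene.
No segment is a amine: O2NCH2 is nitro, not amine; CH2CONHCH2 is amide, not amine; CH2CONHCH2 is amide, not amine. → 0.

0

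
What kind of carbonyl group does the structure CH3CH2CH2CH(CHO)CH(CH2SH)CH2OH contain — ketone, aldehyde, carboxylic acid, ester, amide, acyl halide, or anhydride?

The carbonyl is in the CH(CHO) segment: pendant –CHO: carbonyl C bonded to C and H → aldehyde.

aldehyde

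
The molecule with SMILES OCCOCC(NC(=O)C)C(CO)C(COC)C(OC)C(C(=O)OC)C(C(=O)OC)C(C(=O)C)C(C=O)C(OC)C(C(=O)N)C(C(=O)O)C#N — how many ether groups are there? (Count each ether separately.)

4

Working along the chain:
  HOCH2: HO– on an sp³ carbon → alcohol.
  CH2OCH2: C–O–C with sp³ carbons on both sides and no adjacent C=O → ether.
  CH(NHCOCH3): pendant –NHC(=O)CH3: N bonded to a carbonyl → amide (not amine).
  CH(CH2OH): pendant –CH2OH on an sp³ backbone C → alcohol.
  CH(CH2OCH3): pendant –CH2OCH3: C–O–C linkage → ether.
  CH(OCH3): pendant –OCH3: C–O–C with sp³ C, no adjacent C=O → ether.
  CH(COOCH3): pendant –COOCH3: carbonyl C bonded to C and –OCH3 → ester.
  CH(COOCH3): pendant –COOCH3: carbonyl C bonded to C and –OCH3 → ester.
  CH(COCH3): pendant –COCH3: carbonyl C bonded to two carbons → ketone.
  CH(CHO): pendant –CHO: carbonyl C bonded to C and H → aldehyde.
  CH(OCH3): pendant –OCH3: C–O–C with sp³ C, no adjacent C=O → ether.
  CH(CONH2): pendant –CONH2: carbonyl C bonded to C and N → amide.
  CH(COOH): pendant –COOH: carbonyl C bonded to C and –OH → carboxylic acid.
  CN: –C≡N: carbon triple-bonded to nitrogen → nitrile.
Ether appears at: CH2OCH2, CH(CH2OCH3), CH(OCH3), CH(OCH3) → 4.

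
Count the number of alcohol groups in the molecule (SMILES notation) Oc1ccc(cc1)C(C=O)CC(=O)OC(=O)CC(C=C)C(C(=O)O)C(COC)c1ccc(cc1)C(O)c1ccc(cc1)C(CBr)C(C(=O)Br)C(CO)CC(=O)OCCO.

3

–OH attached directly to an aromatic ring → phenol (not alcohol); the ring itself is an arene.
pendant –CHO: carbonyl C bonded to C and H → aldehyde.
two acyl groups sharing one oxygen, –C(=O)–O–C(=O)– → anhydride.
pendant –CH=CH2: C=C double bond → alkene.
pendant –COOH: carbonyl C bonded to C and –OH → carboxylic acid.
pendant –CH2OCH3: C–O–C linkage → ether.
para-disubstituted benzene ring → arene.
–OH on an sp³ carbon → alcohol (secondary).
para-disubstituted benzene ring → arene.
pendant –CH2X: halogen on sp³ carbon → alkyl halide.
pendant –C(=O)X: carbonyl C bonded to C and halogen → acyl halide.
pendant –CH2OH on an sp³ backbone C → alcohol.
–C(=O)–O–C with C on the carbonyl side → ester.
–OH on an sp³ carbon → alcohol.
Alcohol appears at: CH(OH), CH(CH2OH), CH2OH → 3.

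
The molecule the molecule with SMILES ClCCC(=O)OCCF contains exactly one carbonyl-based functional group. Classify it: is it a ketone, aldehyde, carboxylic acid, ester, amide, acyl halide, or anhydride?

ester

The carbonyl is in the CH2COOCH2 segment: –C(=O)–O–C with C on the carbonyl side → ester.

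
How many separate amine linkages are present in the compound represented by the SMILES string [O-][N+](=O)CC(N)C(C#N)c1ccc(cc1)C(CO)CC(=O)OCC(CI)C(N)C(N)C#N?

Reading the structure from left to right:
  O2NCH2: –NO2 on carbon → nitro group.
  CH(NH2): –NH2 on an sp³ carbon with no adjacent C=O → amine.
  CH(CN): pendant –C≡N: nitrile.
  C6H4: para-disubstituted benzene ring → arene.
  CH(CH2OH): pendant –CH2OH on an sp³ backbone C → alcohol.
  CH2COOCH2: –C(=O)–O–C with C on the carbonyl side → ester.
  CH(CH2I): pendant –CH2X: halogen on sp³ carbon → alkyl halide.
  CH(NH2): –NH2 on an sp³ carbon with no adjacent C=O → amine.
  CH(NH2): –NH2 on an sp³ carbon with no adjacent C=O → amine.
  CN: –C≡N: carbon triple-bonded to nitrogen → nitrile.
Amine appears at: CH(NH2), CH(NH2), CH(NH2) → 3.

3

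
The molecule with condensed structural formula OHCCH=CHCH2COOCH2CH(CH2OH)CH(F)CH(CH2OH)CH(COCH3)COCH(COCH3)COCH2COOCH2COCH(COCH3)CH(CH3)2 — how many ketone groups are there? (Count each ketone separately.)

Working along the chain:
  OHC: terminal –CHO: carbonyl C bonded to H and C → aldehyde.
  CH=CH: C=C double bond → alkene.
  CH2COOCH2: –C(=O)–O–C with C on the carbonyl side → ester.
  CH(CH2OH): pendant –CH2OH on an sp³ backbone C → alcohol.
  CH(F): halogen on an sp³ carbon → alkyl halide.
  CH(CH2OH): pendant –CH2OH on an sp³ backbone C → alcohol.
  CH(COCH3): pendant –COCH3: carbonyl C bonded to two carbons → ketone.
  CO: –C(=O)– with carbon on both sides → ketone.
  CH(COCH3): pendant –COCH3: carbonyl C bonded to two carbons → ketone.
  CO: –C(=O)– with carbon on both sides → ketone.
  CH2COOCH2: –C(=O)–O–C with C on the carbonyl side → ester.
  CO: –C(=O)– with carbon on both sides → ketone.
  CH(COCH3): pendant –COCH3: carbonyl C bonded to two carbons → ketone.
Ketone appears at: CH(COCH3), CO, CH(COCH3), CO, CO, CH(COCH3) → 6.

6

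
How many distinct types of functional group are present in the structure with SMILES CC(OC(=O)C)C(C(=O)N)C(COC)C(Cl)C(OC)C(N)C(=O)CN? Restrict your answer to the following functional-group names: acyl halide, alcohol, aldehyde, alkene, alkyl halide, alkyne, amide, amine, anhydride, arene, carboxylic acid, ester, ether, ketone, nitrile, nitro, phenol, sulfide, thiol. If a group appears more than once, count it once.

6

Working along the chain:
  CH(OCOCH3): pendant –OC(=O)CH3: an acyloxy group → ester.
  CH(CONH2): pendant –CONH2: carbonyl C bonded to C and N → amide.
  CH(CH2OCH3): pendant –CH2OCH3: C–O–C linkage → ether.
  CH(Cl): halogen on an sp³ carbon → alkyl halide.
  CH(OCH3): pendant –OCH3: C–O–C with sp³ C, no adjacent C=O → ether.
  CH(NH2): –NH2 on an sp³ carbon with no adjacent C=O → amine.
  CO: –C(=O)– with carbon on both sides → ketone.
  CH2NH2: –NH2 on an sp³ carbon with no adjacent C=O → amine.
Distinct types present: alkyl halide, amide, amine, ester, ether, ketone.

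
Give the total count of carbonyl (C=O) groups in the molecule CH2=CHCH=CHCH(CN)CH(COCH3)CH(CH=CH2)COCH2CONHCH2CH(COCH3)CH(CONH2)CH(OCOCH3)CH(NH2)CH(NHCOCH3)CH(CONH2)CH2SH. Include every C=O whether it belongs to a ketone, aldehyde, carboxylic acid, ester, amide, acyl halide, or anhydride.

CH(COCH3): ketone, 1 C=O (running total 1).
CO: ketone, 1 C=O (running total 2).
CH2CONHCH2: amide, 1 C=O (running total 3).
CH(COCH3): ketone, 1 C=O (running total 4).
CH(CONH2): amide, 1 C=O (running total 5).
CH(OCOCH3): ester, 1 C=O (running total 6).
CH(NHCOCH3): amide, 1 C=O (running total 7).
CH(CONH2): amide, 1 C=O (running total 8).

8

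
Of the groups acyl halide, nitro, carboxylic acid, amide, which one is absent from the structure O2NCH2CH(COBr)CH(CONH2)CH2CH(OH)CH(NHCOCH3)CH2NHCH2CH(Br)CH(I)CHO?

carboxylic acid

amide: present (CH(CONH2) — pendant –CONH2: carbonyl C bonded to C and N → amide).
acyl halide: present (CH(COBr) — pendant –C(=O)X: carbonyl C bonded to C and halogen → acyl halide).
nitro: present (O2NCH2 — –NO2 on carbon → nitro group).
carboxylic acid: absent. In each of CH(CONH2) and CH(NHCOCH3), the carbonyl is bonded to nitrogen, not to –OH; that is an amide.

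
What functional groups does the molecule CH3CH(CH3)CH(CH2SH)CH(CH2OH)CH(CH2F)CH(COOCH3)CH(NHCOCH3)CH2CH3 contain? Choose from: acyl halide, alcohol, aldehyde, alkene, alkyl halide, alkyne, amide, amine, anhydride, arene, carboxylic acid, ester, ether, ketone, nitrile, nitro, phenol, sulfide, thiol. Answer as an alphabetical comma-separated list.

Reading the structure from left to right:
  CH(CH2SH): pendant –CH2SH → thiol.
  CH(CH2OH): pendant –CH2OH on an sp³ backbone C → alcohol.
  CH(CH2F): pendant –CH2X: halogen on sp³ carbon → alkyl halide.
  CH(COOCH3): pendant –COOCH3: carbonyl C bonded to C and –OCH3 → ester.
  CH(NHCOCH3): pendant –NHC(=O)CH3: N bonded to a carbonyl → amide (not amine).

alcohol, alkyl halide, amide, ester, thiol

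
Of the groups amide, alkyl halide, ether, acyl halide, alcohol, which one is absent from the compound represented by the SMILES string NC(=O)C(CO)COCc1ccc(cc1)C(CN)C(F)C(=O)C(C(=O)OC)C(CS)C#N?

ether: present (CH2OCH2 — C–O–C with sp³ carbons on both sides and no adjacent C=O → ether).
amide: present (H2NCO — –C(=O)NH2: carbonyl C bonded to C and to N → amide (the N is not a separate amine)).
alkyl halide: present (CH(F) — halogen on an sp³ carbon → alkyl halide).
alcohol: present (CH(CH2OH) — pendant –CH2OH on an sp³ backbone C → alcohol).
acyl halide: no segment matches this pattern.

acyl halide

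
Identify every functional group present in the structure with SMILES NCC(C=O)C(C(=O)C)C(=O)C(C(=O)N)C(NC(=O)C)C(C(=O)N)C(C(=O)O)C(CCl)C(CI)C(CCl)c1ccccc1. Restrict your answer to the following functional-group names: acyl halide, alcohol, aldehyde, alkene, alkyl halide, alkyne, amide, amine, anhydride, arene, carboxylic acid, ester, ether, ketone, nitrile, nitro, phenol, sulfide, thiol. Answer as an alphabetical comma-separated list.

aldehyde, alkyl halide, amide, amine, arene, carboxylic acid, ketone

–NH2 on an sp³ carbon with no adjacent C=O → amine.
pendant –CHO: carbonyl C bonded to C and H → aldehyde.
pendant –COCH3: carbonyl C bonded to two carbons → ketone.
–C(=O)– with carbon on both sides → ketone.
pendant –CONH2: carbonyl C bonded to C and N → amide.
pendant –NHC(=O)CH3: N bonded to a carbonyl → amide (not amine).
pendant –CONH2: carbonyl C bonded to C and N → amide.
pendant –COOH: carbonyl C bonded to C and –OH → carboxylic acid.
pendant –CH2X: halogen on sp³ carbon → alkyl halide.
pendant –CH2X: halogen on sp³ carbon → alkyl halide.
pendant –CH2X: halogen on sp³ carbon → alkyl halide.
–C6H5 phenyl ring → arene.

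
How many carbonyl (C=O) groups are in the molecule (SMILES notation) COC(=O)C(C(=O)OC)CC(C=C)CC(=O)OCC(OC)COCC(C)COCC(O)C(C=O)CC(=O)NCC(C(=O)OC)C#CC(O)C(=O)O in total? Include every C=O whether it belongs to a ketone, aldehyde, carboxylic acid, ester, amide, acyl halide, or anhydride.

7

CH3OOC: ester, 1 C=O (running total 1).
CH(COOCH3): ester, 1 C=O (running total 2).
CH2COOCH2: ester, 1 C=O (running total 3).
CH(CHO): aldehyde, 1 C=O (running total 4).
CH2CONHCH2: amide, 1 C=O (running total 5).
CH(COOCH3): ester, 1 C=O (running total 6).
COOH: carboxylic acid, 1 C=O (running total 7).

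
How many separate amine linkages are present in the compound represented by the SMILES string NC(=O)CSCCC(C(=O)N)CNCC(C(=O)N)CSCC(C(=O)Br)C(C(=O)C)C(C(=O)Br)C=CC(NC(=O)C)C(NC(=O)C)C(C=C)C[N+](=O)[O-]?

1

Working along the chain:
  H2NCO: –C(=O)NH2: carbonyl C bonded to C and to N → amide (the N is not a separate amine).
  CH2SCH2: C–S–C linkage → sulfide (thioether).
  CH(CONH2): pendant –CONH2: carbonyl C bonded to C and N → amide.
  CH2NHCH2: C–N–C with sp³ carbons and no adjacent C=O → amine (secondary).
  CH(CONH2): pendant –CONH2: carbonyl C bonded to C and N → amide.
  CH2SCH2: C–S–C linkage → sulfide (thioether).
  CH(COBr): pendant –C(=O)X: carbonyl C bonded to C and halogen → acyl halide.
  CH(COCH3): pendant –COCH3: carbonyl C bonded to two carbons → ketone.
  CH(COBr): pendant –C(=O)X: carbonyl C bonded to C and halogen → acyl halide.
  CH=CH: C=C double bond → alkene.
  CH(NHCOCH3): pendant –NHC(=O)CH3: N bonded to a carbonyl → amide (not amine).
  CH(NHCOCH3): pendant –NHC(=O)CH3: N bonded to a carbonyl → amide (not amine).
  CH(CH=CH2): pendant –CH=CH2: C=C double bond → alkene.
  CH2NO2: –NO2 on carbon → nitro group.
Amine appears at: CH2NHCH2 → 1.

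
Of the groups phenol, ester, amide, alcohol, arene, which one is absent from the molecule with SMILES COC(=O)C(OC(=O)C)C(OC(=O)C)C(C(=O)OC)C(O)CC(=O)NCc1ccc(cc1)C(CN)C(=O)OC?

alcohol: present (CH(OH) — –OH on an sp³ carbon → alcohol (secondary)).
amide: present (CH2CONHCH2 — –C(=O)–N– linkage → amide (the N is not an amine)).
arene: present (C6H4 — para-disubstituted benzene ring → arene).
ester: present (CH3OOC — CH3O–C(=O)–: carbonyl C bonded to C and to –OCH3 → ester (not ketone + ether)).
phenol: absent. In CH(OH), the –OH is on an sp³ carbon, not on an aromatic ring, so it is an alcohol.

phenol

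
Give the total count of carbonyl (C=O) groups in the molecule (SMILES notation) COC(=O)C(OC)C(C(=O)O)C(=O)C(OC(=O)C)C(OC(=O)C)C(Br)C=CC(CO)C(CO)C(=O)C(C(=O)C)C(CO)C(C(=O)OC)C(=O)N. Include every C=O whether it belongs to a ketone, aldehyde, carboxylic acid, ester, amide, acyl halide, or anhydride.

9

CH3OOC: ester, 1 C=O (running total 1).
CH(COOH): carboxylic acid, 1 C=O (running total 2).
CO: ketone, 1 C=O (running total 3).
CH(OCOCH3): ester, 1 C=O (running total 4).
CH(OCOCH3): ester, 1 C=O (running total 5).
CO: ketone, 1 C=O (running total 6).
CH(COCH3): ketone, 1 C=O (running total 7).
CH(COOCH3): ester, 1 C=O (running total 8).
CONH2: amide, 1 C=O (running total 9).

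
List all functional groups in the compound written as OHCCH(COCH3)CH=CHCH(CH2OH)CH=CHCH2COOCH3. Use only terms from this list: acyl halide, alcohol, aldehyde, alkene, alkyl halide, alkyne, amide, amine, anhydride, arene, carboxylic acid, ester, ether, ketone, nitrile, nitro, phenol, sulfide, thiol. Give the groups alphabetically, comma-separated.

Reading the structure from left to right:
  OHC: terminal –CHO: carbonyl C bonded to H and C → aldehyde.
  CH(COCH3): pendant –COCH3: carbonyl C bonded to two carbons → ketone.
  CH=CH: C=C double bond → alkene.
  CH(CH2OH): pendant –CH2OH on an sp³ backbone C → alcohol.
  CH=CH: C=C double bond → alkene.
  COOCH3: –C(=O)OCH3: carbonyl C bonded to C and to –OCH3 → ester (not ketone + ether).

alcohol, aldehyde, alkene, ester, ketone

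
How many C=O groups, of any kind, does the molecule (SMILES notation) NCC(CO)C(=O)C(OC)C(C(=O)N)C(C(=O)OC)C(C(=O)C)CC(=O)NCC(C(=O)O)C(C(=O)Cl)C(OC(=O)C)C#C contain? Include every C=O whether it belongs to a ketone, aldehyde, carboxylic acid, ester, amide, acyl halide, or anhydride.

8

CO: ketone, 1 C=O (running total 1).
CH(CONH2): amide, 1 C=O (running total 2).
CH(COOCH3): ester, 1 C=O (running total 3).
CH(COCH3): ketone, 1 C=O (running total 4).
CH2CONHCH2: amide, 1 C=O (running total 5).
CH(COOH): carboxylic acid, 1 C=O (running total 6).
CH(COCl): acyl halide, 1 C=O (running total 7).
CH(OCOCH3): ester, 1 C=O (running total 8).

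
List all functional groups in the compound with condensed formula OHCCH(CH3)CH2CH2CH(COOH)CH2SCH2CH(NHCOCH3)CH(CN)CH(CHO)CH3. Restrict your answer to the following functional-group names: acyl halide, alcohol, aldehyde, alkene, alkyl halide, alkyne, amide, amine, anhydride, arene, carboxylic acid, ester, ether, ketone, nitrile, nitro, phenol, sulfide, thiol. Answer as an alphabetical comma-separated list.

terminal –CHO: carbonyl C bonded to H and C → aldehyde.
pendant –COOH: carbonyl C bonded to C and –OH → carboxylic acid.
C–S–C linkage → sulfide (thioether).
pendant –NHC(=O)CH3: N bonded to a carbonyl → amide (not amine).
pendant –C≡N: nitrile.
pendant –CHO: carbonyl C bonded to C and H → aldehyde.

aldehyde, amide, carboxylic acid, nitrile, sulfide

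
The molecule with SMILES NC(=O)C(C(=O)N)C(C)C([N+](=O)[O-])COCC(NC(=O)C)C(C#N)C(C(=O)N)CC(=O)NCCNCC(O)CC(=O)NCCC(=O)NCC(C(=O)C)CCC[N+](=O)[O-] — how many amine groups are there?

1

Taking each segment in turn:
  H2NCO: –C(=O)NH2: carbonyl C bonded to C and to N → amide (the N is not a separate amine).
  CH(CONH2): pendant –CONH2: carbonyl C bonded to C and N → amide.
  CH(NO2): –NO2 on an sp³ carbon → nitro (the N=O is not a carbonyl).
  CH2OCH2: C–O–C with sp³ carbons on both sides and no adjacent C=O → ether.
  CH(NHCOCH3): pendant –NHC(=O)CH3: N bonded to a carbonyl → amide (not amine).
  CH(CN): pendant –C≡N: nitrile.
  CH(CONH2): pendant –CONH2: carbonyl C bonded to C and N → amide.
  CH2CONHCH2: –C(=O)–N– linkage → amide (the N is not an amine).
  CH2NHCH2: C–N–C with sp³ carbons and no adjacent C=O → amine (secondary).
  CH(OH): –OH on an sp³ carbon → alcohol (secondary).
  CH2CONHCH2: –C(=O)–N– linkage → amide (the N is not an amine).
  CH2CONHCH2: –C(=O)–N– linkage → amide (the N is not an amine).
  CH(COCH3): pendant –COCH3: carbonyl C bonded to two carbons → ketone.
  CH2NO2: –NO2 on carbon → nitro group.
Amine appears at: CH2NHCH2 → 1.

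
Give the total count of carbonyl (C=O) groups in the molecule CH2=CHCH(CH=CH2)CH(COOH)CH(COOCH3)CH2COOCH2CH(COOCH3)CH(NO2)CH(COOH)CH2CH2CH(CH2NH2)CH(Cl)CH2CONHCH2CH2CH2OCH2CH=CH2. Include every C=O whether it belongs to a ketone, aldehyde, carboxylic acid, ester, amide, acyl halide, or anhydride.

6

CH(COOH): carboxylic acid, 1 C=O (running total 1).
CH(COOCH3): ester, 1 C=O (running total 2).
CH2COOCH2: ester, 1 C=O (running total 3).
CH(COOCH3): ester, 1 C=O (running total 4).
CH(COOH): carboxylic acid, 1 C=O (running total 5).
CH2CONHCH2: amide, 1 C=O (running total 6).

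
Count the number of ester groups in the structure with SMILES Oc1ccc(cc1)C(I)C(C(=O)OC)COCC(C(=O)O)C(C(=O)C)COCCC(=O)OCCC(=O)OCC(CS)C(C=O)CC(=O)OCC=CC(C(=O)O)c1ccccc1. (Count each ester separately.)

4

Taking each segment in turn:
  HOC6H4: –OH attached directly to an aromatic ring → phenol (not alcohol); the ring itself is an arene.
  CH(I): halogen on an sp³ carbon → alkyl halide.
  CH(COOCH3): pendant –COOCH3: carbonyl C bonded to C and –OCH3 → ester.
  CH2OCH2: C–O–C with sp³ carbons on both sides and no adjacent C=O → ether.
  CH(COOH): pendant –COOH: carbonyl C bonded to C and –OH → carboxylic acid.
  CH(COCH3): pendant –COCH3: carbonyl C bonded to two carbons → ketone.
  CH2OCH2: C–O–C with sp³ carbons on both sides and no adjacent C=O → ether.
  CH2COOCH2: –C(=O)–O–C with C on the carbonyl side → ester.
  CH2COOCH2: –C(=O)–O–C with C on the carbonyl side → ester.
  CH(CH2SH): pendant –CH2SH → thiol.
  CH(CHO): pendant –CHO: carbonyl C bonded to C and H → aldehyde.
  CH2COOCH2: –C(=O)–O–C with C on the carbonyl side → ester.
  CH=CH: C=C double bond → alkene.
  CH(COOH): pendant –COOH: carbonyl C bonded to C and –OH → carboxylic acid.
  C6H5: –C6H5 phenyl ring → arene.
Ester appears at: CH(COOCH3), CH2COOCH2, CH2COOCH2, CH2COOCH2 → 4.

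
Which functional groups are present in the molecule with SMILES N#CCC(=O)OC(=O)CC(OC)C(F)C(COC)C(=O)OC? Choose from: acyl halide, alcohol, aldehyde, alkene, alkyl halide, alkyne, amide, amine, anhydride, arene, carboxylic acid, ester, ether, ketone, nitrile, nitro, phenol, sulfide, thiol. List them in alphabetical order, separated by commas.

alkyl halide, anhydride, ester, ether, nitrile

N≡C–: carbon triple-bonded to nitrogen → nitrile.
two acyl groups sharing one oxygen, –C(=O)–O–C(=O)– → anhydride.
pendant –OCH3: C–O–C with sp³ C, no adjacent C=O → ether.
halogen on an sp³ carbon → alkyl halide.
pendant –CH2OCH3: C–O–C linkage → ether.
–C(=O)OCH3: carbonyl C bonded to C and to –OCH3 → ester (not ketone + ether).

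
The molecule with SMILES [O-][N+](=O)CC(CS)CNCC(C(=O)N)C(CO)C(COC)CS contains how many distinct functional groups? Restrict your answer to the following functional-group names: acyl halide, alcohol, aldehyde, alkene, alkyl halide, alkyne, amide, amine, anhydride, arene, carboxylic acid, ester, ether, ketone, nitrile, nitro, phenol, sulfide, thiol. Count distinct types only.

Working along the chain:
  O2NCH2: –NO2 on carbon → nitro group.
  CH(CH2SH): pendant –CH2SH → thiol.
  CH2NHCH2: C–N–C with sp³ carbons and no adjacent C=O → amine (secondary).
  CH(CONH2): pendant –CONH2: carbonyl C bonded to C and N → amide.
  CH(CH2OH): pendant –CH2OH on an sp³ backbone C → alcohol.
  CH(CH2OCH3): pendant –CH2OCH3: C–O–C linkage → ether.
  CH2SH: –SH on an sp³ carbon → thiol.
Distinct types present: alcohol, amide, amine, ether, nitro, thiol.

6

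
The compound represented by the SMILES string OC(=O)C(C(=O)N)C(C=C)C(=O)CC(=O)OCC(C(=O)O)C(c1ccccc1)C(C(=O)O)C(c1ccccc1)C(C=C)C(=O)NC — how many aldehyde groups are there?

–COOH: carbonyl C bonded to –OH and C → carboxylic acid (the –OH is not a separate alcohol).
pendant –CONH2: carbonyl C bonded to C and N → amide.
pendant –CH=CH2: C=C double bond → alkene.
–C(=O)– with carbon on both sides → ketone.
–C(=O)–O–C with C on the carbonyl side → ester.
pendant –COOH: carbonyl C bonded to C and –OH → carboxylic acid.
pendant –C6H5: benzene ring → arene.
pendant –COOH: carbonyl C bonded to C and –OH → carboxylic acid.
pendant –C6H5: benzene ring → arene.
pendant –CH=CH2: C=C double bond → alkene.
–C(=O)NHCH3: carbonyl C bonded to C and to N → amide (the N is not an amine).
No segment is a aldehyde: HOOC is carboxylic acid, not aldehyde; CO is ketone, not aldehyde; CH2COOCH2 is ester, not aldehyde. → 0.

0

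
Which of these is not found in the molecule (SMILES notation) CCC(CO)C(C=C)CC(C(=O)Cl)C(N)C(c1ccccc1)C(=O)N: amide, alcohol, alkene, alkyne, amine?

amide: present (CONH2 — –C(=O)NH2: carbonyl C bonded to C and to N → amide (the N is not a separate amine)).
alkene: present (CH(CH=CH2) — pendant –CH=CH2: C=C double bond → alkene).
amine: present (CH(NH2) — –NH2 on an sp³ carbon with no adjacent C=O → amine).
alcohol: present (CH(CH2OH) — pendant –CH2OH on an sp³ backbone C → alcohol).
alkyne: no segment matches this pattern.

alkyne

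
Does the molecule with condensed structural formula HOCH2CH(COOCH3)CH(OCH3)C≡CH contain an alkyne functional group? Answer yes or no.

Taking each segment in turn:
  HOCH2: HO– on an sp³ carbon → alcohol.
  CH(COOCH3): pendant –COOCH3: carbonyl C bonded to C and –OCH3 → ester.
  CH(OCH3): pendant –OCH3: C–O–C with sp³ C, no adjacent C=O → ether.
  C≡CH: C≡C triple bond → alkyne.
The C≡CH segment supplies the alkyne: C≡C triple bond → alkyne.

yes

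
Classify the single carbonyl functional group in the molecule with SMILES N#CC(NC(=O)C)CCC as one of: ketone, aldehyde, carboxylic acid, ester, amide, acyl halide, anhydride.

amide

The carbonyl is in the CH(NHCOCH3) segment: pendant –NHC(=O)CH3: N bonded to a carbonyl → amide (not amine).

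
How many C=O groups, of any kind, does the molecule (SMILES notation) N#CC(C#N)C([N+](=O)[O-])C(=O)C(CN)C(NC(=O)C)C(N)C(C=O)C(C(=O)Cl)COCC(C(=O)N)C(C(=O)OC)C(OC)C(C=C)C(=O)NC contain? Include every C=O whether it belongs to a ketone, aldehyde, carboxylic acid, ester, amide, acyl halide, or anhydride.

7

CO: ketone, 1 C=O (running total 1).
CH(NHCOCH3): amide, 1 C=O (running total 2).
CH(CHO): aldehyde, 1 C=O (running total 3).
CH(COCl): acyl halide, 1 C=O (running total 4).
CH(CONH2): amide, 1 C=O (running total 5).
CH(COOCH3): ester, 1 C=O (running total 6).
CONHCH3: amide, 1 C=O (running total 7).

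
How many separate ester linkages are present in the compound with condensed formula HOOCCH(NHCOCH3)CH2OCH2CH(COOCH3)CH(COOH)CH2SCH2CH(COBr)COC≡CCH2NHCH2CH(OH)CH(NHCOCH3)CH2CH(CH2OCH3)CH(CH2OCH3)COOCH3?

Reading the structure from left to right:
  HOOC: –COOH: carbonyl C bonded to –OH and C → carboxylic acid (the –OH is not a separate alcohol).
  CH(NHCOCH3): pendant –NHC(=O)CH3: N bonded to a carbonyl → amide (not amine).
  CH2OCH2: C–O–C with sp³ carbons on both sides and no adjacent C=O → ether.
  CH(COOCH3): pendant –COOCH3: carbonyl C bonded to C and –OCH3 → ester.
  CH(COOH): pendant –COOH: carbonyl C bonded to C and –OH → carboxylic acid.
  CH2SCH2: C–S–C linkage → sulfide (thioether).
  CH(COBr): pendant –C(=O)X: carbonyl C bonded to C and halogen → acyl halide.
  CO: –C(=O)– with carbon on both sides → ketone.
  C≡C: C≡C triple bond → alkyne.
  CH2NHCH2: C–N–C with sp³ carbons and no adjacent C=O → amine (secondary).
  CH(OH): –OH on an sp³ carbon → alcohol (secondary).
  CH(NHCOCH3): pendant –NHC(=O)CH3: N bonded to a carbonyl → amide (not amine).
  CH(CH2OCH3): pendant –CH2OCH3: C–O–C linkage → ether.
  CH(CH2OCH3): pendant –CH2OCH3: C–O–C linkage → ether.
  COOCH3: –C(=O)OCH3: carbonyl C bonded to C and to –OCH3 → ester (not ketone + ether).
Ester appears at: CH(COOCH3), COOCH3 → 2.

2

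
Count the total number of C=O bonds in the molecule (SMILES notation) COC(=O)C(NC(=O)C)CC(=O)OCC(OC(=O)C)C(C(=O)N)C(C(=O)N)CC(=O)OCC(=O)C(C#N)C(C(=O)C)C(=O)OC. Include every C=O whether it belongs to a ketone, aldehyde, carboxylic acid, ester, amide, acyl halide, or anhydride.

10

CH3OOC: ester, 1 C=O (running total 1).
CH(NHCOCH3): amide, 1 C=O (running total 2).
CH2COOCH2: ester, 1 C=O (running total 3).
CH(OCOCH3): ester, 1 C=O (running total 4).
CH(CONH2): amide, 1 C=O (running total 5).
CH(CONH2): amide, 1 C=O (running total 6).
CH2COOCH2: ester, 1 C=O (running total 7).
CO: ketone, 1 C=O (running total 8).
CH(COCH3): ketone, 1 C=O (running total 9).
COOCH3: ester, 1 C=O (running total 10).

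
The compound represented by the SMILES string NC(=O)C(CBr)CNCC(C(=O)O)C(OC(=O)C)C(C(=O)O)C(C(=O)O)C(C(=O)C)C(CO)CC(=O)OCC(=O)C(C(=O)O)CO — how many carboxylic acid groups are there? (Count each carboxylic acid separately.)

4

–C(=O)NH2: carbonyl C bonded to C and to N → amide (the N is not a separate amine).
pendant –CH2X: halogen on sp³ carbon → alkyl halide.
C–N–C with sp³ carbons and no adjacent C=O → amine (secondary).
pendant –COOH: carbonyl C bonded to C and –OH → carboxylic acid.
pendant –OC(=O)CH3: an acyloxy group → ester.
pendant –COOH: carbonyl C bonded to C and –OH → carboxylic acid.
pendant –COOH: carbonyl C bonded to C and –OH → carboxylic acid.
pendant –COCH3: carbonyl C bonded to two carbons → ketone.
pendant –CH2OH on an sp³ backbone C → alcohol.
–C(=O)–O–C with C on the carbonyl side → ester.
–C(=O)– with carbon on both sides → ketone.
pendant –COOH: carbonyl C bonded to C and –OH → carboxylic acid.
–OH on an sp³ carbon → alcohol.
Carboxylic acid appears at: CH(COOH), CH(COOH), CH(COOH), CH(COOH) → 4.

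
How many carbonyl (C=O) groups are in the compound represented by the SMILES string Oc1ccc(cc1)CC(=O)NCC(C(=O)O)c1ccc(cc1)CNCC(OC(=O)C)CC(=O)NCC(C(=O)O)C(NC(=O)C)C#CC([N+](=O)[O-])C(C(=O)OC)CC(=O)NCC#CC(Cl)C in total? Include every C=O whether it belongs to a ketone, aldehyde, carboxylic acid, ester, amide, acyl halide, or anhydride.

CH2CONHCH2: amide, 1 C=O (running total 1).
CH(COOH): carboxylic acid, 1 C=O (running total 2).
CH(OCOCH3): ester, 1 C=O (running total 3).
CH2CONHCH2: amide, 1 C=O (running total 4).
CH(COOH): carboxylic acid, 1 C=O (running total 5).
CH(NHCOCH3): amide, 1 C=O (running total 6).
CH(COOCH3): ester, 1 C=O (running total 7).
CH2CONHCH2: amide, 1 C=O (running total 8).

8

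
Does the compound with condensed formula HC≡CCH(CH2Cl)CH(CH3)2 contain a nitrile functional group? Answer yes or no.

Working along the chain:
  HC≡C: C≡C triple bond → alkyne.
  CH(CH2Cl): pendant –CH2X: halogen on sp³ carbon → alkyl halide.
In HC≡C, the triple bond is C≡C, not C≡N.
The groups actually present are: alkyl halide, alkyne.

no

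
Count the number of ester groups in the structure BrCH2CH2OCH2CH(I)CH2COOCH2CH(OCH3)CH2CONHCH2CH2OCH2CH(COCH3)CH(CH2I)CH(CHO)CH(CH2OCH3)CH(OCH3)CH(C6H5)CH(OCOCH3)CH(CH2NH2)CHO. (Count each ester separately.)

halogen on an sp³ carbon → alkyl halide.
C–O–C with sp³ carbons on both sides and no adjacent C=O → ether.
halogen on an sp³ carbon → alkyl halide.
–C(=O)–O–C with C on the carbonyl side → ester.
pendant –OCH3: C–O–C with sp³ C, no adjacent C=O → ether.
–C(=O)–N– linkage → amide (the N is not an amine).
C–O–C with sp³ carbons on both sides and no adjacent C=O → ether.
pendant –COCH3: carbonyl C bonded to two carbons → ketone.
pendant –CH2X: halogen on sp³ carbon → alkyl halide.
pendant –CHO: carbonyl C bonded to C and H → aldehyde.
pendant –CH2OCH3: C–O–C linkage → ether.
pendant –OCH3: C–O–C with sp³ C, no adjacent C=O → ether.
pendant –C6H5: benzene ring → arene.
pendant –OC(=O)CH3: an acyloxy group → ester.
pendant –CH2NH2: N on sp³ C, no adjacent C=O → amine.
terminal –CHO: carbonyl C bonded to H and C → aldehyde.
Ester appears at: CH2COOCH2, CH(OCOCH3) → 2.

2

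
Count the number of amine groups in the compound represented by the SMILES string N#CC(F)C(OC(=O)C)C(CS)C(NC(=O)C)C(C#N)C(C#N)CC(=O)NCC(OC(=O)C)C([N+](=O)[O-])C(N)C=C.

Working along the chain:
  N≡C: N≡C–: carbon triple-bonded to nitrogen → nitrile.
  CH(F): halogen on an sp³ carbon → alkyl halide.
  CH(OCOCH3): pendant –OC(=O)CH3: an acyloxy group → ester.
  CH(CH2SH): pendant –CH2SH → thiol.
  CH(NHCOCH3): pendant –NHC(=O)CH3: N bonded to a carbonyl → amide (not amine).
  CH(CN): pendant –C≡N: nitrile.
  CH(CN): pendant –C≡N: nitrile.
  CH2CONHCH2: –C(=O)–N– linkage → amide (the N is not an amine).
  CH(OCOCH3): pendant –OC(=O)CH3: an acyloxy group → ester.
  CH(NO2): –NO2 on an sp³ carbon → nitro (the N=O is not a carbonyl).
  CH(NH2): –NH2 on an sp³ carbon with no adjacent C=O → amine.
  CH=CH2: C=C double bond → alkene.
Amine appears at: CH(NH2) → 1.

1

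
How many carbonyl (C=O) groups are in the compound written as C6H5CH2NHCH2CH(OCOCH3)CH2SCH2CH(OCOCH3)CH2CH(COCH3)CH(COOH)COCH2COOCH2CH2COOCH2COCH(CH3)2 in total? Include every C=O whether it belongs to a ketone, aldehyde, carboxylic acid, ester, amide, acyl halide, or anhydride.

8

CH(OCOCH3): ester, 1 C=O (running total 1).
CH(OCOCH3): ester, 1 C=O (running total 2).
CH(COCH3): ketone, 1 C=O (running total 3).
CH(COOH): carboxylic acid, 1 C=O (running total 4).
CO: ketone, 1 C=O (running total 5).
CH2COOCH2: ester, 1 C=O (running total 6).
CH2COOCH2: ester, 1 C=O (running total 7).
CO: ketone, 1 C=O (running total 8).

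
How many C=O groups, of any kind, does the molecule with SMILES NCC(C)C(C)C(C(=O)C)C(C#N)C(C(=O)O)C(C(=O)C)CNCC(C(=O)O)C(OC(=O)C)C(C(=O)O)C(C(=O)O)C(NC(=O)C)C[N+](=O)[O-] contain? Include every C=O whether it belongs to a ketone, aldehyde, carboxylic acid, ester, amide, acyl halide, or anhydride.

8

CH(COCH3): ketone, 1 C=O (running total 1).
CH(COOH): carboxylic acid, 1 C=O (running total 2).
CH(COCH3): ketone, 1 C=O (running total 3).
CH(COOH): carboxylic acid, 1 C=O (running total 4).
CH(OCOCH3): ester, 1 C=O (running total 5).
CH(COOH): carboxylic acid, 1 C=O (running total 6).
CH(COOH): carboxylic acid, 1 C=O (running total 7).
CH(NHCOCH3): amide, 1 C=O (running total 8).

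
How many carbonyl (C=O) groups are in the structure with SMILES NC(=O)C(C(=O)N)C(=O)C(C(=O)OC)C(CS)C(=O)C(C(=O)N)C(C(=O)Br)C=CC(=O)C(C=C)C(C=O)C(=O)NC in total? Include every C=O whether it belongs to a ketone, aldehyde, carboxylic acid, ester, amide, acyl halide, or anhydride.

H2NCO: amide, 1 C=O (running total 1).
CH(CONH2): amide, 1 C=O (running total 2).
CO: ketone, 1 C=O (running total 3).
CH(COOCH3): ester, 1 C=O (running total 4).
CO: ketone, 1 C=O (running total 5).
CH(CONH2): amide, 1 C=O (running total 6).
CH(COBr): acyl halide, 1 C=O (running total 7).
CO: ketone, 1 C=O (running total 8).
CH(CHO): aldehyde, 1 C=O (running total 9).
CONHCH3: amide, 1 C=O (running total 10).

10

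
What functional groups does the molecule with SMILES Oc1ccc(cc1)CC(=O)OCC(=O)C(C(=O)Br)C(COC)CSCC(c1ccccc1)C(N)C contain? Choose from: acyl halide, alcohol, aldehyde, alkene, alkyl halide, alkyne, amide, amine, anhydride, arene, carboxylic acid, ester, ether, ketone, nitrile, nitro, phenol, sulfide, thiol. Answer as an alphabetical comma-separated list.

acyl halide, amine, arene, ester, ether, ketone, phenol, sulfide

–OH attached directly to an aromatic ring → phenol (not alcohol); the ring itself is an arene.
–C(=O)–O–C with C on the carbonyl side → ester.
–C(=O)– with carbon on both sides → ketone.
pendant –C(=O)X: carbonyl C bonded to C and halogen → acyl halide.
pendant –CH2OCH3: C–O–C linkage → ether.
C–S–C linkage → sulfide (thioether).
pendant –C6H5: benzene ring → arene.
–NH2 on an sp³ carbon with no adjacent C=O → amine.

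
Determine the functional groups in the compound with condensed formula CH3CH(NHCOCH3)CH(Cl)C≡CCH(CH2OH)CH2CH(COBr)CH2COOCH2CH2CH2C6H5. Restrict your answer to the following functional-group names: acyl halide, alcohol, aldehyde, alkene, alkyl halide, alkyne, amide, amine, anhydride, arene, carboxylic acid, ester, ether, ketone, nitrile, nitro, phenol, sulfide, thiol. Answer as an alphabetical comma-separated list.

acyl halide, alcohol, alkyl halide, alkyne, amide, arene, ester

Taking each segment in turn:
  CH(NHCOCH3): pendant –NHC(=O)CH3: N bonded to a carbonyl → amide (not amine).
  CH(Cl): halogen on an sp³ carbon → alkyl halide.
  C≡C: C≡C triple bond → alkyne.
  CH(CH2OH): pendant –CH2OH on an sp³ backbone C → alcohol.
  CH(COBr): pendant –C(=O)X: carbonyl C bonded to C and halogen → acyl halide.
  CH2COOCH2: –C(=O)–O–C with C on the carbonyl side → ester.
  C6H5: –C6H5 phenyl ring → arene.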